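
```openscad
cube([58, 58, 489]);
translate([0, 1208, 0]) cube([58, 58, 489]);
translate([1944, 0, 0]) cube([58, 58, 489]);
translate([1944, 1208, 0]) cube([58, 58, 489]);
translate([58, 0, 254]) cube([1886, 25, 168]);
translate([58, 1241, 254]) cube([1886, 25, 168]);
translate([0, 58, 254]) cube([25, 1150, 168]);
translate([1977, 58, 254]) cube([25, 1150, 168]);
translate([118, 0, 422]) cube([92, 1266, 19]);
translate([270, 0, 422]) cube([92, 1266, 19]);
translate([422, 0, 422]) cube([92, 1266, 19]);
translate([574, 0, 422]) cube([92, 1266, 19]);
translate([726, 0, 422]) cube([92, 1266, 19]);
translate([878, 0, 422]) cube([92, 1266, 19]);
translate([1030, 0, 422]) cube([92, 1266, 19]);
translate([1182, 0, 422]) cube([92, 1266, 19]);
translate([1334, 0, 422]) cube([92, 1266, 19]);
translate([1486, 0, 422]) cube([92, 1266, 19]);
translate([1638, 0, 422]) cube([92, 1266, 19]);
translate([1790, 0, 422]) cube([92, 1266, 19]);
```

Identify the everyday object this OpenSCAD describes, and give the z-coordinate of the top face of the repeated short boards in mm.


A bed frame. The slat-top height is 441 mm.

Four posts, four rails, and a row of slats — a bed frame. Slats sit on the rails at z = 254 + 168 = 422; with slat thickness 19, the top is 441 mm.


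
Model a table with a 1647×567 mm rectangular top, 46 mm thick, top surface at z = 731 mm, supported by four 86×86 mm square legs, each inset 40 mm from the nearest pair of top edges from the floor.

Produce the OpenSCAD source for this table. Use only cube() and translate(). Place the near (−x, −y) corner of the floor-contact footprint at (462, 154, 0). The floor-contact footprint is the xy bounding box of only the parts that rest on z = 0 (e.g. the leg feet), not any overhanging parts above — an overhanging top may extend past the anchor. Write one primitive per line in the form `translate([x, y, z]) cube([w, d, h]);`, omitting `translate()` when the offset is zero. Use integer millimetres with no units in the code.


translate([422, 114, 685]) cube([1647, 567, 46]);
translate([462, 154, 0]) cube([86, 86, 685]);
translate([1943, 154, 0]) cube([86, 86, 685]);
translate([462, 555, 0]) cube([86, 86, 685]);
translate([1943, 555, 0]) cube([86, 86, 685]);


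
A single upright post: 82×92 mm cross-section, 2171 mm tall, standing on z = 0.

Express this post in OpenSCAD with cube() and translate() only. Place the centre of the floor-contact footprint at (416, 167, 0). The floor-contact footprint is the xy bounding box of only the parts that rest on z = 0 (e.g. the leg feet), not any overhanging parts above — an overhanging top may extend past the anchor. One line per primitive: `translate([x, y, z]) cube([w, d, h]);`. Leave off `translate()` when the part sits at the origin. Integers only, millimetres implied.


translate([375, 121, 0]) cube([82, 92, 2171]);


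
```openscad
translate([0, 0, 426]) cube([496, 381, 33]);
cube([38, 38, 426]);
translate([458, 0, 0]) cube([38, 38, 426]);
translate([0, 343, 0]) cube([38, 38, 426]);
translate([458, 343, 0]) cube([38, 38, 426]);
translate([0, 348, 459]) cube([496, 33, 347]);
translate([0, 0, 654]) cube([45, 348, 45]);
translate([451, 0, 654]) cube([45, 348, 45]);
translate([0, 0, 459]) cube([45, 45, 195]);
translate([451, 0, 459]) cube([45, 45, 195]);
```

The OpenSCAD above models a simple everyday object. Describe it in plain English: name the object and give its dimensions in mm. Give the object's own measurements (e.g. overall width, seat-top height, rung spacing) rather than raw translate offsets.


A chair. The seat is a 496×381×33 mm slab with its top at z = 459 mm, on four 38×38 mm corner legs (flush with the seat edges, standing on z = 0). A flat backrest 33 mm thick, 347 mm tall, spans the full seat width and rises from the seat top along its +y edge, rear face flush with the rear of the seat. Two armrests of 45×45 mm section run along each side from the seat's front edge to the front of the backrest, top faces 240 mm above the seat top and outer faces flush with the seat's x-edges; a 45×45 mm post under the front of each armrest stands on the seat at the front corner.


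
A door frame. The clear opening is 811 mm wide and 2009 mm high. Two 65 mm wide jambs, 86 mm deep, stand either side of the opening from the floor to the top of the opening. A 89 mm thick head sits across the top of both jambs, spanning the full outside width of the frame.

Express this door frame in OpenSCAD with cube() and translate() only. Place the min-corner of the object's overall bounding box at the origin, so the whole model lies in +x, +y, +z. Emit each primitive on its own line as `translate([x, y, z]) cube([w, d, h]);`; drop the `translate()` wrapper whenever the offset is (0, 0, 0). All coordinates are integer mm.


cube([65, 86, 2009]);
translate([876, 0, 0]) cube([65, 86, 2009]);
translate([0, 0, 2009]) cube([941, 86, 89]);


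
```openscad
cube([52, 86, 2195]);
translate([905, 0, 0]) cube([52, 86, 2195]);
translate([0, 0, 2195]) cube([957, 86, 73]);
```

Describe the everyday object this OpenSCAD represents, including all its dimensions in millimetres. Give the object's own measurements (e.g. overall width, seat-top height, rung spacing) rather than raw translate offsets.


A door frame. The clear opening is 853 mm wide and 2195 mm high. Two 52 mm wide jambs, 86 mm deep, stand either side of the opening from the floor to the top of the opening. A 73 mm thick head sits across the top of both jambs, spanning the full outside width of the frame.


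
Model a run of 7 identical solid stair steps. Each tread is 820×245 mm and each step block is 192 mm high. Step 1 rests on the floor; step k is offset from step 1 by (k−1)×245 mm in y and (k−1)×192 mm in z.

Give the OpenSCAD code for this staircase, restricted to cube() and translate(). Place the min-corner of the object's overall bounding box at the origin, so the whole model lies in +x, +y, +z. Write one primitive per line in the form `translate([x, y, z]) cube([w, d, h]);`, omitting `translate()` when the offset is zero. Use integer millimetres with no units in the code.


cube([820, 245, 192]);
translate([0, 245, 192]) cube([820, 245, 192]);
translate([0, 490, 384]) cube([820, 245, 192]);
translate([0, 735, 576]) cube([820, 245, 192]);
translate([0, 980, 768]) cube([820, 245, 192]);
translate([0, 1225, 960]) cube([820, 245, 192]);
translate([0, 1470, 1152]) cube([820, 245, 192]);


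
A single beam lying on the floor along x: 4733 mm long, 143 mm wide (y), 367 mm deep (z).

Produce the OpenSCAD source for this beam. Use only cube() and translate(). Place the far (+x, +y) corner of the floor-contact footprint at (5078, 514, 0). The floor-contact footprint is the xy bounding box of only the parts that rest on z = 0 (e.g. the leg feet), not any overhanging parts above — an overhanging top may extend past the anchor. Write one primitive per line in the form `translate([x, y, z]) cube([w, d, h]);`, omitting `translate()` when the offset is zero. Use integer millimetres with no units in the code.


translate([345, 371, 0]) cube([4733, 143, 367]);


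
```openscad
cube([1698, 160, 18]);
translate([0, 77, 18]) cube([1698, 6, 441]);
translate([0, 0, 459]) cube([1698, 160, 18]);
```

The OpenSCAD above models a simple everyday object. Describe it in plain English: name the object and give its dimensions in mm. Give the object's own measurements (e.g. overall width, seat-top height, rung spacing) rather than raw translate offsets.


An I-beam lying along x, 1698 mm long. Overall section height 477 mm. Two flanges 160 mm wide (y) and 18 mm thick, one on the floor and one at the top; a web 6 mm thick runs between them, centred on the flange width.


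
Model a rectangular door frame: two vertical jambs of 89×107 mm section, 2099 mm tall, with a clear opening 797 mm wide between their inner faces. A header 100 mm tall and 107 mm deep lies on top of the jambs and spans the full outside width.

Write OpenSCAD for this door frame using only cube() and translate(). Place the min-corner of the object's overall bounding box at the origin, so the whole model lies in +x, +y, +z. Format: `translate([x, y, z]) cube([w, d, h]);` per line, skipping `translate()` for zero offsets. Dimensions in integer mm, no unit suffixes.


cube([89, 107, 2099]);
translate([886, 0, 0]) cube([89, 107, 2099]);
translate([0, 0, 2099]) cube([975, 107, 100]);


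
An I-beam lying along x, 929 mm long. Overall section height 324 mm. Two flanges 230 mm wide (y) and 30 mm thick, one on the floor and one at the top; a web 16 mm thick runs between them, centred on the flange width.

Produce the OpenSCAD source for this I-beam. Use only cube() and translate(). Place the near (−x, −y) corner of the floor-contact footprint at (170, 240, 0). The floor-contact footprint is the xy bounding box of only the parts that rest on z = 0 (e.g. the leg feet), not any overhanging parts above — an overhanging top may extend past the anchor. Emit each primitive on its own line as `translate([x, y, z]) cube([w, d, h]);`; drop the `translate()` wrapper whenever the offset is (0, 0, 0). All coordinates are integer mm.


translate([170, 240, 0]) cube([929, 230, 30]);
translate([170, 347, 30]) cube([929, 16, 264]);
translate([170, 240, 294]) cube([929, 230, 30]);


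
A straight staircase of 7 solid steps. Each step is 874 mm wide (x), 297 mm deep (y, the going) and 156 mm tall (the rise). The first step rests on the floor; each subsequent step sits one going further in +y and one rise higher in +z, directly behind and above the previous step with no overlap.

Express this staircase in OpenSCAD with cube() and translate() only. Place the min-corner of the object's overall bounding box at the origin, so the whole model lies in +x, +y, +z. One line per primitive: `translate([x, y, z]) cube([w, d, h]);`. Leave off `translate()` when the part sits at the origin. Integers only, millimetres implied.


cube([874, 297, 156]);
translate([0, 297, 156]) cube([874, 297, 156]);
translate([0, 594, 312]) cube([874, 297, 156]);
translate([0, 891, 468]) cube([874, 297, 156]);
translate([0, 1188, 624]) cube([874, 297, 156]);
translate([0, 1485, 780]) cube([874, 297, 156]);
translate([0, 1782, 936]) cube([874, 297, 156]);


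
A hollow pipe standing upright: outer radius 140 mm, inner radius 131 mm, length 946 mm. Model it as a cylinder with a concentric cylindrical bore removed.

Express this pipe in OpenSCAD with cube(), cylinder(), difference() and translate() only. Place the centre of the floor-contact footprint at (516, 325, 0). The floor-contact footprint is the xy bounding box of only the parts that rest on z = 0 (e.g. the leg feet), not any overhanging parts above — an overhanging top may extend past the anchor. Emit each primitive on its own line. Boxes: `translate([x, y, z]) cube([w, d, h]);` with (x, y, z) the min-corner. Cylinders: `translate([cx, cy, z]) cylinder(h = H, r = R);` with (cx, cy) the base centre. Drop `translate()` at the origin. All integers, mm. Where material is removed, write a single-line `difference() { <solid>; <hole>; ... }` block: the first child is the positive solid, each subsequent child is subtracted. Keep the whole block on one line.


difference() { translate([516, 325, 0]) cylinder(h = 946, r = 140); translate([516, 325, 0]) cylinder(h = 946, r = 131); }


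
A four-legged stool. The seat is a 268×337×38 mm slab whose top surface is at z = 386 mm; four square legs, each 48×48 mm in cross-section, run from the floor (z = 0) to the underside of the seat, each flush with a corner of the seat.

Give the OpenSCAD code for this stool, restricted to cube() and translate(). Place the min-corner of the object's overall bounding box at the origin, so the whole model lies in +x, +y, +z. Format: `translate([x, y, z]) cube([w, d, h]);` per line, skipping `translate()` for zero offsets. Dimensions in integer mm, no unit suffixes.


translate([0, 0, 348]) cube([268, 337, 38]);
cube([48, 48, 348]);
translate([220, 0, 0]) cube([48, 48, 348]);
translate([0, 289, 0]) cube([48, 48, 348]);
translate([220, 289, 0]) cube([48, 48, 348]);


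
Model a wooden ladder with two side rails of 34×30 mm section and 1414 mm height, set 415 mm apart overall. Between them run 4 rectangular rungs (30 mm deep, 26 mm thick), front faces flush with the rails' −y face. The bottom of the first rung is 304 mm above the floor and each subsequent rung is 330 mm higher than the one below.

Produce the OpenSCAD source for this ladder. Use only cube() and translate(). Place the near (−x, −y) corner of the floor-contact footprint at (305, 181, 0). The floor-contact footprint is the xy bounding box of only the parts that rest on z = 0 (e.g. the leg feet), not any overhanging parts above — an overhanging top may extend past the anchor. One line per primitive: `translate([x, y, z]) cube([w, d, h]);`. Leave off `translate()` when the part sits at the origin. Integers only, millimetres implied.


translate([305, 181, 0]) cube([34, 30, 1414]);
translate([686, 181, 0]) cube([34, 30, 1414]);
translate([339, 181, 304]) cube([347, 30, 26]);
translate([339, 181, 634]) cube([347, 30, 26]);
translate([339, 181, 964]) cube([347, 30, 26]);
translate([339, 181, 1294]) cube([347, 30, 26]);


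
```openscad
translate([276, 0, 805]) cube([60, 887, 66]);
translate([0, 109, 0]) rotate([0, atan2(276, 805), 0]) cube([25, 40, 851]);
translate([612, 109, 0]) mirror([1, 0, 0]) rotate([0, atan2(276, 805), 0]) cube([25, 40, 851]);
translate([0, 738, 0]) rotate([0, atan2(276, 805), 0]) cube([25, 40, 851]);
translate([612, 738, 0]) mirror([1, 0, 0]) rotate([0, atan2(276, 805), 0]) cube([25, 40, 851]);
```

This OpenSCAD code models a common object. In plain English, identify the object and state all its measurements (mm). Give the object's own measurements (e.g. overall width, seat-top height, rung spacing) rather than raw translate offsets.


A sawhorse. A 60×887×66 mm beam (x, y, z) sits on two A-frame leg pairs. Each pair is two raked legs of 25×40 mm section (40 mm along y) splaying symmetrically in x. Each leg rises 805 mm vertically over 276 mm of horizontal reach and is 851 mm long along its own axis. Every leg's outer bottom edge rests on the floor and its outer top edge meets a bottom edge of the beam — the left legs (tilting toward +x) meet the beam's −x bottom edge, the right legs (their mirror images, tilting toward −x) meet its +x bottom edge — so the leg tops tuck under the beam, the beam's underside is 805 mm above the floor, and the feet are 612 mm apart outside-to-outside with the beam centred between them. The two leg pairs are set in 109 mm from either end of the beam.


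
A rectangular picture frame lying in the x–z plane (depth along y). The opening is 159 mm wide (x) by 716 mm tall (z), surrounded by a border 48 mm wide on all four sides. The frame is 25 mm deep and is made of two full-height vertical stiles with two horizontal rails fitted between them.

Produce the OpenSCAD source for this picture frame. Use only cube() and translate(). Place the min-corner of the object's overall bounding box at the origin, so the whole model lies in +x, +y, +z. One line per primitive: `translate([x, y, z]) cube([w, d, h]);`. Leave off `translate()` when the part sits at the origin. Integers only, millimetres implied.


cube([48, 25, 812]);
translate([207, 0, 0]) cube([48, 25, 812]);
translate([48, 0, 0]) cube([159, 25, 48]);
translate([48, 0, 764]) cube([159, 25, 48]);


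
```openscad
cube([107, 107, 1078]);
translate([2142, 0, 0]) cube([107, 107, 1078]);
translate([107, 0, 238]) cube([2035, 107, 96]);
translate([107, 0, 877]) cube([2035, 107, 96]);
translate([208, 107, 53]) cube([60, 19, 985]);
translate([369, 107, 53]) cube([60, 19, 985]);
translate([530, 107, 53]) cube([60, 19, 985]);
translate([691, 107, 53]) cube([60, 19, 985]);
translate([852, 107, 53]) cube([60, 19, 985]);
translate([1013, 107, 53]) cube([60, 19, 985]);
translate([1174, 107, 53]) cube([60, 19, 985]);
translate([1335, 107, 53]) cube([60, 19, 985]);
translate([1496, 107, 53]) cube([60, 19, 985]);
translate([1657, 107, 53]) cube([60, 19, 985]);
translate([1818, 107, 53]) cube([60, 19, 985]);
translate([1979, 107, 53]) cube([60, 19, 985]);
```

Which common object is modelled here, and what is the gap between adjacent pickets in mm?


A fence section. The picket gap is 101 mm.

Two posts, two rails, 12 pickets — a fence section. Span 2035 mm holds 12 pickets of 60 mm with 13 equal gaps: ⌊(2035 − 12·60) / 13⌋ = 101 mm.


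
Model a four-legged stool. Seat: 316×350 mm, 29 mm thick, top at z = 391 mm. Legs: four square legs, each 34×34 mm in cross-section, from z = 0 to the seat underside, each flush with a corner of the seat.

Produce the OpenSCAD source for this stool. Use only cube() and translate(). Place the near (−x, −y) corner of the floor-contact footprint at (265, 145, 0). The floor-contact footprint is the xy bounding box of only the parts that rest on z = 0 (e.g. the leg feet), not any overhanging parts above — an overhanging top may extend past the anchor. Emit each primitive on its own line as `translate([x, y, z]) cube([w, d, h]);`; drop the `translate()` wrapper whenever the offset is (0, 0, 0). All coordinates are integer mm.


// leg_h = 391 - 29 = 362
translate([265, 145, 362]) cube([316, 350, 29]);
translate([265, 145, 0]) cube([34, 34, 362]);
translate([547, 145, 0]) cube([34, 34, 362]);
translate([265, 461, 0]) cube([34, 34, 362]);
translate([547, 461, 0]) cube([34, 34, 362]);


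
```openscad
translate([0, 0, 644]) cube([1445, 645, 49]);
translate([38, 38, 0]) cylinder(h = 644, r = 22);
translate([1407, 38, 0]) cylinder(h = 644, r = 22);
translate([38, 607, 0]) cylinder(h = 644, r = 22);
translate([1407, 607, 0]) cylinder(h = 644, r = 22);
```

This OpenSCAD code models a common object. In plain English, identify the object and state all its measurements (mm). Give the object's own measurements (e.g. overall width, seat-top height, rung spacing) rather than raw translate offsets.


A rectangular dining table. The top is 1445×645×49 mm with its upper surface at z = 693 mm. It stands on four round legs of 44 mm diameter, each leg's bounding box inset 16 mm from the nearest pair of top edges, running from the floor to the underside of the top.


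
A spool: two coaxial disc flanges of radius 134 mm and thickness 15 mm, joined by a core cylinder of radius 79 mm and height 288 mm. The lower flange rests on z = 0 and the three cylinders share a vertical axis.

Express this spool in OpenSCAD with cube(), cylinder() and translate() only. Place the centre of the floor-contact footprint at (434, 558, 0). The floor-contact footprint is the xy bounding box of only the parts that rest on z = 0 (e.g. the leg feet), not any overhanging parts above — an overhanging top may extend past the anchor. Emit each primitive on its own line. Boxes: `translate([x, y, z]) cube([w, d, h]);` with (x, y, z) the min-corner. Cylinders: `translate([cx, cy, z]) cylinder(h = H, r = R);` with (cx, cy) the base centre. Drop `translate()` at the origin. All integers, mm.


translate([434, 558, 0]) cylinder(h = 15, r = 134);
translate([434, 558, 15]) cylinder(h = 288, r = 79);
translate([434, 558, 303]) cylinder(h = 15, r = 134);


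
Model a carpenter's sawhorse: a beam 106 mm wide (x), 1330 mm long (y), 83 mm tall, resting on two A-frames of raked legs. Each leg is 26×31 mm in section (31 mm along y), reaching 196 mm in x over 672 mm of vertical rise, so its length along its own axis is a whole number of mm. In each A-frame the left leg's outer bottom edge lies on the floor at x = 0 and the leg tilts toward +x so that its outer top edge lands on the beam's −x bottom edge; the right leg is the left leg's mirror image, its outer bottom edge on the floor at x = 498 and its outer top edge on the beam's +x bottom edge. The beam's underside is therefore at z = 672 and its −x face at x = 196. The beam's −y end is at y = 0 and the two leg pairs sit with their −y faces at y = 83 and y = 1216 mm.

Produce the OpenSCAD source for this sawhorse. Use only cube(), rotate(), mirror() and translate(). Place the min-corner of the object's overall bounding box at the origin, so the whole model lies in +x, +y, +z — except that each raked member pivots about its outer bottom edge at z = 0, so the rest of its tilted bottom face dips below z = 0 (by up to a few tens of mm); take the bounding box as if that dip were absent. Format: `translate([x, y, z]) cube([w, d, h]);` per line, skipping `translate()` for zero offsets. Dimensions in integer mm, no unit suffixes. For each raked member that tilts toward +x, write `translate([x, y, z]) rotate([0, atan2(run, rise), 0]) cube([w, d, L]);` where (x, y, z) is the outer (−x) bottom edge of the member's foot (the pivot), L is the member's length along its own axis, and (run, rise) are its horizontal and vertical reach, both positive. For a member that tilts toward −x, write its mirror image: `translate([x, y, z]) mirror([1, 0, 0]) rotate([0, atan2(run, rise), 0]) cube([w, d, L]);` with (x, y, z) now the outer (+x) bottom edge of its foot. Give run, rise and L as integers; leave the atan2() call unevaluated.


translate([196, 0, 672]) cube([106, 1330, 83]);
translate([0, 83, 0]) rotate([0, atan2(196, 672), 0]) cube([26, 31, 700]);
translate([498, 83, 0]) mirror([1, 0, 0]) rotate([0, atan2(196, 672), 0]) cube([26, 31, 700]);
translate([0, 1216, 0]) rotate([0, atan2(196, 672), 0]) cube([26, 31, 700]);
translate([498, 1216, 0]) mirror([1, 0, 0]) rotate([0, atan2(196, 672), 0]) cube([26, 31, 700]);


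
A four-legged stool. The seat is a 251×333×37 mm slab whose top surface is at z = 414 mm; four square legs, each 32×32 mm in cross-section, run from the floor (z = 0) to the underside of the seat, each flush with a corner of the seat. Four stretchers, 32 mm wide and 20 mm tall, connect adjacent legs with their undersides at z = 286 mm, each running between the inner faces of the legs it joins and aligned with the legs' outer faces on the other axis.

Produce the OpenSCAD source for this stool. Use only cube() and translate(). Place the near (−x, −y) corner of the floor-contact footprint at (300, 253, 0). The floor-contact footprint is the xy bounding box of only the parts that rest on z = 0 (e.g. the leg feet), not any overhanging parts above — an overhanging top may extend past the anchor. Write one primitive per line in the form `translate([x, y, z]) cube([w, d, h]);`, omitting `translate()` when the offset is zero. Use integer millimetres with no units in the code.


translate([300, 253, 377]) cube([251, 333, 37]);
translate([300, 253, 0]) cube([32, 32, 377]);
translate([519, 253, 0]) cube([32, 32, 377]);
translate([300, 554, 0]) cube([32, 32, 377]);
translate([519, 554, 0]) cube([32, 32, 377]);
translate([332, 253, 286]) cube([187, 32, 20]);
translate([332, 554, 286]) cube([187, 32, 20]);
translate([300, 285, 286]) cube([32, 269, 20]);
translate([519, 285, 286]) cube([32, 269, 20]);


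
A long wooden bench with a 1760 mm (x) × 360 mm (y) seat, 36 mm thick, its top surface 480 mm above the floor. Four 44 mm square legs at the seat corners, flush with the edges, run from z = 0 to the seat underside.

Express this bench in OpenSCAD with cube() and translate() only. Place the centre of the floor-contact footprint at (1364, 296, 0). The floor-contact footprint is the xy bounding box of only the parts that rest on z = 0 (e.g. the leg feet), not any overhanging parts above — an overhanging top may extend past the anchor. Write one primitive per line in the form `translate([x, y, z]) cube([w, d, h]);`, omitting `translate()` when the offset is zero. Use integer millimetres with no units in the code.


translate([484, 116, 444]) cube([1760, 360, 36]);
translate([484, 116, 0]) cube([44, 44, 444]);
translate([484, 432, 0]) cube([44, 44, 444]);
translate([2200, 116, 0]) cube([44, 44, 444]);
translate([2200, 432, 0]) cube([44, 44, 444]);


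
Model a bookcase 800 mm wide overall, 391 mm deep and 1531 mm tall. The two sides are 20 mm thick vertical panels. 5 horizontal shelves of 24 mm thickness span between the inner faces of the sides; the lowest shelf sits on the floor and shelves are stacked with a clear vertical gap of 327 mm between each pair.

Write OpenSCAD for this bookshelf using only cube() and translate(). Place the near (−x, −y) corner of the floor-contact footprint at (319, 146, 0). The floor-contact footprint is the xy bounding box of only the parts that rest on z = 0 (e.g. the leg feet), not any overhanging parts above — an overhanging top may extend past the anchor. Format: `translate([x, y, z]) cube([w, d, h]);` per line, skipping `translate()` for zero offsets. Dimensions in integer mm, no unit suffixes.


translate([319, 146, 0]) cube([20, 391, 1531]);
translate([1099, 146, 0]) cube([20, 391, 1531]);
translate([339, 146, 0]) cube([760, 391, 24]);
translate([339, 146, 351]) cube([760, 391, 24]);
translate([339, 146, 702]) cube([760, 391, 24]);
translate([339, 146, 1053]) cube([760, 391, 24]);
translate([339, 146, 1404]) cube([760, 391, 24]);


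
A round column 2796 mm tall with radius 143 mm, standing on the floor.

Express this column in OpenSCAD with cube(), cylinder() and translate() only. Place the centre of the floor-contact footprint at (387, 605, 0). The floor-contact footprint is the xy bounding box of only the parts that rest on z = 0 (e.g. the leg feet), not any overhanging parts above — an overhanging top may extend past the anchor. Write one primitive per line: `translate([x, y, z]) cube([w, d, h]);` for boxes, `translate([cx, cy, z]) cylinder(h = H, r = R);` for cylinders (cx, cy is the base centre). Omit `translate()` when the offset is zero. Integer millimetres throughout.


translate([387, 605, 0]) cylinder(h = 2796, r = 143);


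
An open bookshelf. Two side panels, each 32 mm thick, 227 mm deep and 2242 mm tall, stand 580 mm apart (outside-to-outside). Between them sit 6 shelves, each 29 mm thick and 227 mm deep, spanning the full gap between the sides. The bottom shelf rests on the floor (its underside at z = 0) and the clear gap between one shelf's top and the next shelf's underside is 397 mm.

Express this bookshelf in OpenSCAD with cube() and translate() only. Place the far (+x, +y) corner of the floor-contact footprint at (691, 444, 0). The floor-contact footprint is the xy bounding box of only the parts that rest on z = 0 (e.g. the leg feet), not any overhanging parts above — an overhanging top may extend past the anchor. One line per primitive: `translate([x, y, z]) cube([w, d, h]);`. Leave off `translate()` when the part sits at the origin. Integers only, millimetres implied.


translate([111, 217, 0]) cube([32, 227, 2242]);
translate([659, 217, 0]) cube([32, 227, 2242]);
translate([143, 217, 0]) cube([516, 227, 29]);
translate([143, 217, 426]) cube([516, 227, 29]);
translate([143, 217, 852]) cube([516, 227, 29]);
translate([143, 217, 1278]) cube([516, 227, 29]);
translate([143, 217, 1704]) cube([516, 227, 29]);
translate([143, 217, 2130]) cube([516, 227, 29]);


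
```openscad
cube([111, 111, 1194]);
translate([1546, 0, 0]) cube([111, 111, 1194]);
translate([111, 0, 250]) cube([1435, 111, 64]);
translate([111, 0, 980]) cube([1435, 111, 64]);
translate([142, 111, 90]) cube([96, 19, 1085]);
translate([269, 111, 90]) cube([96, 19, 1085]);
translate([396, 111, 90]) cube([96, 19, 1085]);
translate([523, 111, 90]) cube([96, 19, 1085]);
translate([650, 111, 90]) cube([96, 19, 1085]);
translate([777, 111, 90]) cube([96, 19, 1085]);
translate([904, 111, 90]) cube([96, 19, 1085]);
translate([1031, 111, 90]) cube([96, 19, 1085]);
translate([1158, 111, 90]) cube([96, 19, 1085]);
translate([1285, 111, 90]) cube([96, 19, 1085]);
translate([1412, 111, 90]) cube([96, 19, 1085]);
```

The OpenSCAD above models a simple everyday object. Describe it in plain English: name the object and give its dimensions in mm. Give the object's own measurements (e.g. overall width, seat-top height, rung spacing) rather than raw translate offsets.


A fence section. Two 111×111 mm posts, 1194 mm tall, stand on the floor with a clear span of 1435 mm between their inner faces. Two horizontal rails of 111×64 mm section span the gap between the posts with their undersides at z = 250 mm and z = 980 mm, flush with the posts' −y face. 11 pickets, each 96 mm wide, 19 mm thick and 1085 mm tall, are fixed to the +y face of the rails with their bottoms at z = 90 mm, spaced across the span with a 31 mm gap after the −x post and between neighbouring pickets, with 38 mm left before the +x post.


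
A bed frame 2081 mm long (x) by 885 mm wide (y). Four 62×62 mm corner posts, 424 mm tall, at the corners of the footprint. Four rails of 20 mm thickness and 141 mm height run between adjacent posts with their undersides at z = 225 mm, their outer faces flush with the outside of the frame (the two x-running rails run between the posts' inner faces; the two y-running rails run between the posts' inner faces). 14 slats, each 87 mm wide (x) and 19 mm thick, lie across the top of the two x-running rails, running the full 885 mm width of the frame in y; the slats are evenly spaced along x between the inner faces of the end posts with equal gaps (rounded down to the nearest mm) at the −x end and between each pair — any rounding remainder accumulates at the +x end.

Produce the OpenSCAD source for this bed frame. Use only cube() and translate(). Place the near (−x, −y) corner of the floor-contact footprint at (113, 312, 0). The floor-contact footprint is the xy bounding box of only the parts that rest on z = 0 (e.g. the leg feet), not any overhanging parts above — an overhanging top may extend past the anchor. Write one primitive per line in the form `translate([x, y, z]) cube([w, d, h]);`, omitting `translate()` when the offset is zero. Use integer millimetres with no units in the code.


translate([113, 312, 0]) cube([62, 62, 424]);
translate([113, 1135, 0]) cube([62, 62, 424]);
translate([2132, 312, 0]) cube([62, 62, 424]);
translate([2132, 1135, 0]) cube([62, 62, 424]);
translate([175, 312, 225]) cube([1957, 20, 141]);
translate([175, 1177, 225]) cube([1957, 20, 141]);
translate([113, 374, 225]) cube([20, 761, 141]);
translate([2174, 374, 225]) cube([20, 761, 141]);
translate([224, 312, 366]) cube([87, 885, 19]);
translate([360, 312, 366]) cube([87, 885, 19]);
translate([496, 312, 366]) cube([87, 885, 19]);
translate([632, 312, 366]) cube([87, 885, 19]);
translate([768, 312, 366]) cube([87, 885, 19]);
translate([904, 312, 366]) cube([87, 885, 19]);
translate([1040, 312, 366]) cube([87, 885, 19]);
translate([1176, 312, 366]) cube([87, 885, 19]);
translate([1312, 312, 366]) cube([87, 885, 19]);
translate([1448, 312, 366]) cube([87, 885, 19]);
translate([1584, 312, 366]) cube([87, 885, 19]);
translate([1720, 312, 366]) cube([87, 885, 19]);
translate([1856, 312, 366]) cube([87, 885, 19]);
translate([1992, 312, 366]) cube([87, 885, 19]);


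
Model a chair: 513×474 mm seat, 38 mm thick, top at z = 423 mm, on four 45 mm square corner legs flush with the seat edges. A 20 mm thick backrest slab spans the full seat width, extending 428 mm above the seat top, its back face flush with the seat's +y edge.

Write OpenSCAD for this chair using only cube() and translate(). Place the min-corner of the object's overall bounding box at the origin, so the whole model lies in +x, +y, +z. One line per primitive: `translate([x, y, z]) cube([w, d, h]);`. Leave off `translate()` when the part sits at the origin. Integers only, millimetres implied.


// leg_h = 423 - 38 = 385
translate([0, 0, 385]) cube([513, 474, 38]);
cube([45, 45, 385]);
translate([468, 0, 0]) cube([45, 45, 385]);
translate([0, 429, 0]) cube([45, 45, 385]);
translate([468, 429, 0]) cube([45, 45, 385]);
translate([0, 454, 423]) cube([513, 20, 428]);


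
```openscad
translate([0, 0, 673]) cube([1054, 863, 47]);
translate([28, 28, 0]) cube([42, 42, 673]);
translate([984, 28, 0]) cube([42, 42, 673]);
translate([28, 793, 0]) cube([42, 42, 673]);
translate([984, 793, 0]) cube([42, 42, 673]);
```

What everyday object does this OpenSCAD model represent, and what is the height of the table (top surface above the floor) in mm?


A table. The table height is 720 mm.

A 1054×863×47 slab sits at z = 673 on four 42 mm square posts — a table. The top surface is at 673 + 47 = 720 mm.


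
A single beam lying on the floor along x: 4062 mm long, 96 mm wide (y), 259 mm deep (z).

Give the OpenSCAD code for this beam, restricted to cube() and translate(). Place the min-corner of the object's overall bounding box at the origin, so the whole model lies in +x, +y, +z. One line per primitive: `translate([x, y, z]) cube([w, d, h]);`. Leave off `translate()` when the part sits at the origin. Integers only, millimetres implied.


cube([4062, 96, 259]);


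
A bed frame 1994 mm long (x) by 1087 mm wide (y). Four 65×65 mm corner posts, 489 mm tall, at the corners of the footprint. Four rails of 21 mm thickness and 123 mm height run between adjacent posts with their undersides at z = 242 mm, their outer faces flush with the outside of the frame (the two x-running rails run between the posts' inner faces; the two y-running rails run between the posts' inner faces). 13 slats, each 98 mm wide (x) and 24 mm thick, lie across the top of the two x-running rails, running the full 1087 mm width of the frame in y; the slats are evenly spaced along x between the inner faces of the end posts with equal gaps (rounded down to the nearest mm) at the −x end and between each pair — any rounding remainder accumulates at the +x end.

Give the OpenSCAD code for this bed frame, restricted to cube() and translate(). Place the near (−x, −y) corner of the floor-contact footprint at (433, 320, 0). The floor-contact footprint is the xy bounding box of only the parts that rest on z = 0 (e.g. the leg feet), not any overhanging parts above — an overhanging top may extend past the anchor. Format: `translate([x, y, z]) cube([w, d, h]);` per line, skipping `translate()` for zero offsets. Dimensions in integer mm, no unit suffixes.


translate([433, 320, 0]) cube([65, 65, 489]);
translate([433, 1342, 0]) cube([65, 65, 489]);
translate([2362, 320, 0]) cube([65, 65, 489]);
translate([2362, 1342, 0]) cube([65, 65, 489]);
translate([498, 320, 242]) cube([1864, 21, 123]);
translate([498, 1386, 242]) cube([1864, 21, 123]);
translate([433, 385, 242]) cube([21, 957, 123]);
translate([2406, 385, 242]) cube([21, 957, 123]);
translate([540, 320, 365]) cube([98, 1087, 24]);
translate([680, 320, 365]) cube([98, 1087, 24]);
translate([820, 320, 365]) cube([98, 1087, 24]);
translate([960, 320, 365]) cube([98, 1087, 24]);
translate([1100, 320, 365]) cube([98, 1087, 24]);
translate([1240, 320, 365]) cube([98, 1087, 24]);
translate([1380, 320, 365]) cube([98, 1087, 24]);
translate([1520, 320, 365]) cube([98, 1087, 24]);
translate([1660, 320, 365]) cube([98, 1087, 24]);
translate([1800, 320, 365]) cube([98, 1087, 24]);
translate([1940, 320, 365]) cube([98, 1087, 24]);
translate([2080, 320, 365]) cube([98, 1087, 24]);
translate([2220, 320, 365]) cube([98, 1087, 24]);


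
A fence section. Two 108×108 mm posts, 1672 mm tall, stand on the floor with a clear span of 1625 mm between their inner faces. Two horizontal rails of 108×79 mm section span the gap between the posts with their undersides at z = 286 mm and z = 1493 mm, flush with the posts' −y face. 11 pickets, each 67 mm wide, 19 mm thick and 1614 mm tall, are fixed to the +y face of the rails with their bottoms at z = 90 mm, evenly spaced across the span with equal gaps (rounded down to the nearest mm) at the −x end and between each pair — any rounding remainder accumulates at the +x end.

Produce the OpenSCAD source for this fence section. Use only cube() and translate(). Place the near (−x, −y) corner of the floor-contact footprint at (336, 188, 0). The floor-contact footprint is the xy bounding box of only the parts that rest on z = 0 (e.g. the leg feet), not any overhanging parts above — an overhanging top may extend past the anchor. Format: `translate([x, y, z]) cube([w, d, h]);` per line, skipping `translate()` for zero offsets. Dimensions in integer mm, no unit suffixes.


translate([336, 188, 0]) cube([108, 108, 1672]);
translate([2069, 188, 0]) cube([108, 108, 1672]);
translate([444, 188, 286]) cube([1625, 108, 79]);
translate([444, 188, 1493]) cube([1625, 108, 79]);
translate([518, 296, 90]) cube([67, 19, 1614]);
translate([659, 296, 90]) cube([67, 19, 1614]);
translate([800, 296, 90]) cube([67, 19, 1614]);
translate([941, 296, 90]) cube([67, 19, 1614]);
translate([1082, 296, 90]) cube([67, 19, 1614]);
translate([1223, 296, 90]) cube([67, 19, 1614]);
translate([1364, 296, 90]) cube([67, 19, 1614]);
translate([1505, 296, 90]) cube([67, 19, 1614]);
translate([1646, 296, 90]) cube([67, 19, 1614]);
translate([1787, 296, 90]) cube([67, 19, 1614]);
translate([1928, 296, 90]) cube([67, 19, 1614]);


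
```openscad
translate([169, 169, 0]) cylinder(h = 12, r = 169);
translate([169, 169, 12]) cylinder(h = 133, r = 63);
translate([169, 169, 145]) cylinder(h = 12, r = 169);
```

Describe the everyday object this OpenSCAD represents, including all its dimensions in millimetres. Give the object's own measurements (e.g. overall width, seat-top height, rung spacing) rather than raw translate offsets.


A spool: two coaxial disc flanges of radius 169 mm and thickness 12 mm, joined by a core cylinder of radius 63 mm and height 133 mm. The lower flange rests on z = 0 and the three cylinders share a vertical axis.


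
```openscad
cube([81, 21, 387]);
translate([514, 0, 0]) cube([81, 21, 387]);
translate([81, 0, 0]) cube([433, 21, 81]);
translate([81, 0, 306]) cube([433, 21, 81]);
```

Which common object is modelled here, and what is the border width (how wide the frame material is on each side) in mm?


A picture frame. The border width is 81 mm.

Four thin pieces enclosing a rectangular opening — a picture frame. The two full-height stiles are 387 mm tall; the top rail sits at z = 306 and is 81 mm tall, so the border above the opening is 387 − 306 = 81 mm, matching the stile x-width.


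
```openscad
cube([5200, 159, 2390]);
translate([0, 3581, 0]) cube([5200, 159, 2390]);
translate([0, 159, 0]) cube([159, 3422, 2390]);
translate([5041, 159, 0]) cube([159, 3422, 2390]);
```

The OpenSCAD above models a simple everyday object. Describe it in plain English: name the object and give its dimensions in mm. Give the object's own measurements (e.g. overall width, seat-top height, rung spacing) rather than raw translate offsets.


The wall frame of a small rectangular building: four walls, each 2390 mm tall and 159 mm thick, enclosing a footprint 5200 mm (x) by 3740 mm (y) outside-to-outside, with no floor or roof. The front and back walls (the −y and +y sides) span the full width; the two side walls fit between them.


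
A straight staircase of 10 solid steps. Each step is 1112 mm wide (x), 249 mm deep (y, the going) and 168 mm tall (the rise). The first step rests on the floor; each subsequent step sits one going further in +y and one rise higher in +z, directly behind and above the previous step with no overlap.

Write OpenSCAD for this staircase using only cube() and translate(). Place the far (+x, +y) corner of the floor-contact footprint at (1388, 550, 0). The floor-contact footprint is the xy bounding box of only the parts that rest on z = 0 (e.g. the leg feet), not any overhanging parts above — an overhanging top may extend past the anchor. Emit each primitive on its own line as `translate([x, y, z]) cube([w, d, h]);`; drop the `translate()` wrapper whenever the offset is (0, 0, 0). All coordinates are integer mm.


translate([276, 301, 0]) cube([1112, 249, 168]);
translate([276, 550, 168]) cube([1112, 249, 168]);
translate([276, 799, 336]) cube([1112, 249, 168]);
translate([276, 1048, 504]) cube([1112, 249, 168]);
translate([276, 1297, 672]) cube([1112, 249, 168]);
translate([276, 1546, 840]) cube([1112, 249, 168]);
translate([276, 1795, 1008]) cube([1112, 249, 168]);
translate([276, 2044, 1176]) cube([1112, 249, 168]);
translate([276, 2293, 1344]) cube([1112, 249, 168]);
translate([276, 2542, 1512]) cube([1112, 249, 168]);


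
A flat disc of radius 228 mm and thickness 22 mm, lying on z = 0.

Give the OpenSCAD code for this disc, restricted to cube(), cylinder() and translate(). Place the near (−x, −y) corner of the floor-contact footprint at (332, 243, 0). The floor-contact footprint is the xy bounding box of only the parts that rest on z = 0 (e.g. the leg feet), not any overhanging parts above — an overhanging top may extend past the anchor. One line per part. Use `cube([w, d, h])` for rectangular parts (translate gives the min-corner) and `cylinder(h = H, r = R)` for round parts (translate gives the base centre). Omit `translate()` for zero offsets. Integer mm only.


translate([560, 471, 0]) cylinder(h = 22, r = 228);
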